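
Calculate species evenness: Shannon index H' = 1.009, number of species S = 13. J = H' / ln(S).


ln(13) = 2.56495
J = H' / ln(S) = 1.009 / 2.56495 = 0.393380 ≈ 0.3934

0.3934


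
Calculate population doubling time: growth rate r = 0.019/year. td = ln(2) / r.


td = ln(2) / 0.019 = 0.693147 / 0.019 = 36.4814 ≈ 36.5 years

36.5 years


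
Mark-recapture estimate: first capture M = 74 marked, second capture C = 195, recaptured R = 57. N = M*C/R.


N = M * C / R = 74 * 195 / 57 = 14430 / 57 = 253.16 ≈ 253

253 individuals


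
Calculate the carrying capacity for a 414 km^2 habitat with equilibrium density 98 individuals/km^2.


K = 98 * 414 = 40572 individuals

40572 individuals


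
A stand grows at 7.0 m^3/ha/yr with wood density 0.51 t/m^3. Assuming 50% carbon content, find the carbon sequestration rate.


C = 7.0 * 0.51 * 0.5 = 1.785 ≈ 1.79 t C/ha/yr

1.79 t C/ha/yr


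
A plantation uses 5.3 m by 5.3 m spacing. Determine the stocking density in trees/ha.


N = 10000 / 5.3^2 = 10000 / 28.09 = 355.999 ≈ 356 trees/ha

356 trees/ha


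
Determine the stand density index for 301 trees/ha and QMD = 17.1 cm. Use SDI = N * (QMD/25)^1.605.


QMD/25 = 17.1/25 = 0.684
(0.684)^1.605 = exp(1.605 * ln(0.684)) = exp(1.605 * (-0.379797)) = exp(-0.609574) = 0.543582
SDI = 301 * 0.543582 = 163.618 ≈ 164

164


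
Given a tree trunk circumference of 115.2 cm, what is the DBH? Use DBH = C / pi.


DBH = C / pi = 115.2 / 3.141593 = 36.6693 ≈ 36.67 cm

36.67 cm


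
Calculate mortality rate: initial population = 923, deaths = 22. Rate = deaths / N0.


Mortality rate = 22 / 923 = 0.023835 ≈ 0.0238

0.0238


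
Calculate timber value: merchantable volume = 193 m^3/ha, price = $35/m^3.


Value = 193 * 35 = $6755/ha

$6755/ha


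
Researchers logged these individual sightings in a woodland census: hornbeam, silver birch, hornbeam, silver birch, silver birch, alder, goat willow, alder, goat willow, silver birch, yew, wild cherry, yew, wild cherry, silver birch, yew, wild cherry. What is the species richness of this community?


Total individuals logged = 17
Distinct species (count of individuals): hornbeam (2), silver birch (5), alder (2), goat willow (2), yew (3), wild cherry (3)
Species richness = number of distinct species = 6

6


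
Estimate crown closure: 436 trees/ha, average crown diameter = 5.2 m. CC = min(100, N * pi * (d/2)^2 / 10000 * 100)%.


(d/2)^2 = (5.2/2)^2 = 2.6^2 = 6.76
Crown area = 3.141593 * 6.76 = 21.2372 m^2
N * area / 10000 * 100 = 436 * 21.2372 / 10000 * 100 = 92.5942
CC = min(100, 92.5942) = 92.5942 ≈ 92.6%

92.6%


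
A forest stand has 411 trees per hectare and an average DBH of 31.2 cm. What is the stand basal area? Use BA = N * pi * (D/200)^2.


(D/200)^2 = (31.2/200)^2 = 0.156^2 = 0.024336
Individual BA = 3.141593 * 0.024336 = 0.0764538 m^2
Stand BA = 411 * 0.0764538 = 31.4225 ≈ 31.42 m^2/ha

31.42 m^2/ha


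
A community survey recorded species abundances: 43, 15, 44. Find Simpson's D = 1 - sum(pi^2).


Total N = 43 + 15 + 44 = 102
Per-species terms:
  p = 43/102 = 0.421569; p^2 = 0.421569^2 = 0.177720
  p = 15/102 = 0.147059; p^2 = 0.147059^2 = 0.021626
  p = 44/102 = 0.431373; p^2 = 0.431373^2 = 0.186083
sum(p^2) = 0.177720 + 0.021626 + 0.186083 = 0.385429
D = 1 - 0.385429 = 0.614571 ≈ 0.6146

0.6146


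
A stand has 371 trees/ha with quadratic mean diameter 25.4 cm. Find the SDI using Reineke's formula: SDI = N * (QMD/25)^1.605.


QMD/25 = 25.4/25 = 1.016
(1.016)^1.605 = exp(1.605 * ln(1.016)) = exp(1.605 * 0.0158733) = exp(0.0254766) = 1.02580
SDI = 371 * 1.02580 = 380.572 ≈ 381

381


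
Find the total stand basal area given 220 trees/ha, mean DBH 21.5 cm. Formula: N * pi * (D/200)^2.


(D/200)^2 = (21.5/200)^2 = 0.1075^2 = 0.01155625
Individual BA = 3.141593 * 0.01155625 = 0.0363050 m^2
Stand BA = 220 * 0.0363050 = 7.98710 ≈ 7.99 m^2/ha

7.99 m^2/ha


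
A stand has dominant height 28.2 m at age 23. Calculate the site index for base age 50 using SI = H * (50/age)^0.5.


50/23 = 2.17391
(2.17391)^0.5 = 1.47442
SI = 28.2 * 1.47442 = 41.5786 ≈ 41.6 m

41.6 m


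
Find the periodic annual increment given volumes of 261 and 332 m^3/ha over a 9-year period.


PAI = (V2 - V1) / period = (332 - 261) / 9 = 71 / 9 = 7.8889 ≈ 7.89 m^3/ha/yr

7.89 m^3/ha/yr


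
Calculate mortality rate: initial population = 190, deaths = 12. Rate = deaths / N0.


Mortality rate = 12 / 190 = 0.063158 ≈ 0.0632

0.0632


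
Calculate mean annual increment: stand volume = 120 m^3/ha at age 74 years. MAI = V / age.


MAI = 120 / 74 = 1.6216 ≈ 1.62 m^3/ha/yr

1.62 m^3/ha/yr


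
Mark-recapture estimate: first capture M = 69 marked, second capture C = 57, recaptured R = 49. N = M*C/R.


N = M * C / R = 69 * 57 / 49 = 3933 / 49 = 80.27 ≈ 80

80 individuals


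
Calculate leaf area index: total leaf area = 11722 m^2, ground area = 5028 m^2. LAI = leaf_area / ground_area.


LAI = 11722 / 5028 = 2.3313 ≈ 2.33

2.33


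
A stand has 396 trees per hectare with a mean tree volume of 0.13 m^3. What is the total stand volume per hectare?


V_stand = 396 * 0.13 = 51.48 ≈ 51.5 m^3/ha

51.5 m^3/ha


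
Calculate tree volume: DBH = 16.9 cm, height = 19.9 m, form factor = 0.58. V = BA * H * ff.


(D/200)^2 = (16.9/200)^2 = 0.0845^2 = 0.00714025
BA = 3.141593 * 0.00714025 = 0.0224318 m^2
V = 0.0224318 * 19.9 * 0.58 = 0.258908 ≈ 0.259 m^3

0.259 m^3


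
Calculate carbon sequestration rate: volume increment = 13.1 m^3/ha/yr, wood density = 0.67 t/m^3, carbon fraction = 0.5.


C = 13.1 * 0.67 * 0.5 = 4.3885 ≈ 4.39 t C/ha/yr

4.39 t C/ha/yr


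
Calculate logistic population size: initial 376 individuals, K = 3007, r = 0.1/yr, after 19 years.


(K - N0)/N0 = (3007 - 376)/376 = 2631/376 = 6.99734
r*t = 0.1 * 19 = 1.9; exp(-1.9) = 0.149569
6.99734 * 0.149569 = 1.04659
1 + 1.04659 = 2.04659
N = 3007 / 2.04659 = 1469.27 ≈ 1469

1469


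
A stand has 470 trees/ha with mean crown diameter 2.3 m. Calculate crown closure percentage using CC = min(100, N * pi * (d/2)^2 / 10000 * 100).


(d/2)^2 = (2.3/2)^2 = 1.15^2 = 1.3225
Crown area = 3.141593 * 1.3225 = 4.15476 m^2
N * area / 10000 * 100 = 470 * 4.15476 / 10000 * 100 = 19.5274
CC = min(100, 19.5274) = 19.5274 ≈ 19.5%

19.5%


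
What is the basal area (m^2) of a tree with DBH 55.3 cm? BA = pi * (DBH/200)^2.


D/200 = 55.3/200 = 0.2765 m
(D/200)^2 = 0.2765^2 = 0.07645225
BA = 3.141593 * 0.07645225 = 0.240182 ≈ 0.2402 m^2

0.2402 m^2


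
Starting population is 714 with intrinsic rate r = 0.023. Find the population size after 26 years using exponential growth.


r*t = 0.023 * 26 = 0.598
exp(0.598) = 1.81848
N = 714 * 1.81848 = 1298.39 ≈ 1298

1298


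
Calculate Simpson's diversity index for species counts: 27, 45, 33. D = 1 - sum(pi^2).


Total N = 27 + 45 + 33 = 105
Per-species terms:
  p = 27/105 = 0.257143; p^2 = 0.257143^2 = 0.066123
  p = 45/105 = 0.428571; p^2 = 0.428571^2 = 0.183673
  p = 33/105 = 0.314286; p^2 = 0.314286^2 = 0.098776
sum(p^2) = 0.066123 + 0.183673 + 0.098776 = 0.348572
D = 1 - 0.348572 = 0.651428 ≈ 0.6514

0.6514


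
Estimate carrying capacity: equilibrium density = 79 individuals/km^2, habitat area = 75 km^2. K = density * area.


K = 79 * 75 = 5925 individuals

5925 individuals


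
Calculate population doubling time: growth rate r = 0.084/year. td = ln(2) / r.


td = ln(2) / 0.084 = 0.693147 / 0.084 = 8.25175 ≈ 8.3 years

8.3 years


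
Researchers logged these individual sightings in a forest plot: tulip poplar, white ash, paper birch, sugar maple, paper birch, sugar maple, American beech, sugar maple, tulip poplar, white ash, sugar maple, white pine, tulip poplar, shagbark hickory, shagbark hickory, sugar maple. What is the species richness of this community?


Total individuals logged = 16
Distinct species (count of individuals): tulip poplar (3), white ash (2), paper birch (2), sugar maple (5), American beech (1), white pine (1), shagbark hickory (2)
Species richness = number of distinct species = 7

7


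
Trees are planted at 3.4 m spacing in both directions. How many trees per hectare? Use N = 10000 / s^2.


N = 10000 / 3.4^2 = 10000 / 11.56 = 865.052 ≈ 865 trees/ha

865 trees/ha


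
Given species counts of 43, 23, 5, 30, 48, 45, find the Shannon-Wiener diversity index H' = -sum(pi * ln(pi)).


Total N = 43 + 23 + 5 + 30 + 48 + 45 = 194
Per-species terms:
  p = 43/194 = 0.221649; ln(p) = -1.506660; p*ln(p) = 0.221649 * (-1.506660) = -0.333950
  p = 23/194 = 0.118557; ln(p) = -2.132361; p*ln(p) = 0.118557 * (-2.132361) = -0.252806
  p = 5/194 = 0.025773; ln(p) = -3.658428; p*ln(p) = 0.025773 * (-3.658428) = -0.094289
  p = 30/194 = 0.154639; ln(p) = -1.866662; p*ln(p) = 0.154639 * (-1.866662) = -0.288659
  p = 48/194 = 0.247423; ln(p) = -1.396656; p*ln(p) = 0.247423 * (-1.396656) = -0.345565
  p = 45/194 = 0.231959; ln(p) = -1.461195; p*ln(p) = 0.231959 * (-1.461195) = -0.338937
sum(p*ln(p)) = (-0.333950) + (-0.252806) + (-0.094289) + (-0.288659) + (-0.345565) + (-0.338937) = -1.654206
H' = -(-1.654206) = 1.654206 ≈ 1.6542

1.6542


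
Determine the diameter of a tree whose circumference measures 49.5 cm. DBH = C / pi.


DBH = C / pi = 49.5 / 3.141593 = 15.7563 ≈ 15.76 cm

15.76 cm


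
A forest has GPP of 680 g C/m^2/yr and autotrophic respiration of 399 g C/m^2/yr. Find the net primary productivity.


NPP = GPP - Ra = 680 - 399 = 281 g C/m^2/yr

281 g C/m^2/yr


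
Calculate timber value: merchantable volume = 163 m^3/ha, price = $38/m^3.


Value = 163 * 38 = $6194/ha

$6194/ha


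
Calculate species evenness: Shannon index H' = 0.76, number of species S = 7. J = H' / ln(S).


ln(7) = 1.94591
J = H' / ln(S) = 0.76 / 1.94591 = 0.390563 ≈ 0.3906

0.3906


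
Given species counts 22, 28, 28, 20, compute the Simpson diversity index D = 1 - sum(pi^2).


Total N = 22 + 28 + 28 + 20 = 98
Per-species terms:
  p = 22/98 = 0.224490; p^2 = 0.224490^2 = 0.050396
  p = 28/98 = 0.285714; p^2 = 0.285714^2 = 0.081632
  p = 28/98 = 0.285714; p^2 = 0.285714^2 = 0.081632
  p = 20/98 = 0.204082; p^2 = 0.204082^2 = 0.041649
sum(p^2) = 0.050396 + 0.081632 + 0.081632 + 0.041649 = 0.255309
D = 1 - 0.255309 = 0.744691 ≈ 0.7447

0.7447


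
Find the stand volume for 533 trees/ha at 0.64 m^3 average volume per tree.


V_stand = 533 * 0.64 = 341.12 ≈ 341.1 m^3/ha

341.1 m^3/ha


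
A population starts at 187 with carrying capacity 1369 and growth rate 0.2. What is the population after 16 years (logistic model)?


(K - N0)/N0 = (1369 - 187)/187 = 1182/187 = 6.32086
r*t = 0.2 * 16 = 3.2; exp(-3.2) = 0.0407622
6.32086 * 0.0407622 = 0.257652
1 + 0.257652 = 1.25765
N = 1369 / 1.25765 = 1088.54 ≈ 1089

1089


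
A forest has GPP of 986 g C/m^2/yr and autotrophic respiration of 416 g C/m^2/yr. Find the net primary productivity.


NPP = GPP - Ra = 986 - 416 = 570 g C/m^2/yr

570 g C/m^2/yr


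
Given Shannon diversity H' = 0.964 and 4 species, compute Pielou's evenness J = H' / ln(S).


ln(4) = 1.38629
J = H' / ln(S) = 0.964 / 1.38629 = 0.695381 ≈ 0.6954

0.6954


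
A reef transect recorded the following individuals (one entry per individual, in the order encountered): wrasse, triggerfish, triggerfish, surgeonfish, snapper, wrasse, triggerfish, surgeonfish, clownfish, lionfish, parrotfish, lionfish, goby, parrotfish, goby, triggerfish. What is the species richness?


Total individuals logged = 16
Distinct species (count of individuals): wrasse (2), triggerfish (4), surgeonfish (2), snapper (1), clownfish (1), lionfish (2), parrotfish (2), goby (2)
Species richness = number of distinct species = 8

8


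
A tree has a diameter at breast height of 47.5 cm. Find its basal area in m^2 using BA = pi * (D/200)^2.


D/200 = 47.5/200 = 0.2375 m
(D/200)^2 = 0.2375^2 = 0.05640625
BA = 3.141593 * 0.05640625 = 0.177205 ≈ 0.1772 m^2

0.1772 m^2


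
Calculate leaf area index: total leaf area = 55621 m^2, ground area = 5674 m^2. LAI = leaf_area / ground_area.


LAI = 55621 / 5674 = 9.8028 ≈ 9.80

9.80


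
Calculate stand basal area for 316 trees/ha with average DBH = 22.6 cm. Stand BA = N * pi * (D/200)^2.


(D/200)^2 = (22.6/200)^2 = 0.113^2 = 0.012769
Individual BA = 3.141593 * 0.012769 = 0.0401150 m^2
Stand BA = 316 * 0.0401150 = 12.6763 ≈ 12.68 m^2/ha

12.68 m^2/ha


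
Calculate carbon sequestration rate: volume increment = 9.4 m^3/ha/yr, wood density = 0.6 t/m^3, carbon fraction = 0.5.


C = 9.4 * 0.6 * 0.5 = 2.82 t C/ha/yr

2.82 t C/ha/yr


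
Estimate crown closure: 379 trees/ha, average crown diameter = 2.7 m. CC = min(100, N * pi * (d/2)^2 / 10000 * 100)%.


(d/2)^2 = (2.7/2)^2 = 1.35^2 = 1.8225
Crown area = 3.141593 * 1.8225 = 5.72555 m^2
N * area / 10000 * 100 = 379 * 5.72555 / 10000 * 100 = 21.6998
CC = min(100, 21.6998) = 21.6998 ≈ 21.7%

21.7%


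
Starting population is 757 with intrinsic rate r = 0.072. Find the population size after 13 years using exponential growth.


r*t = 0.072 * 13 = 0.936
exp(0.936) = 2.54976
N = 757 * 2.54976 = 1930.17 ≈ 1930

1930


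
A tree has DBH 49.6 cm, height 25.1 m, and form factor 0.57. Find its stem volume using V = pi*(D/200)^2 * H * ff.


(D/200)^2 = (49.6/200)^2 = 0.248^2 = 0.061504
BA = 3.141593 * 0.061504 = 0.193221 m^2
V = 0.193221 * 25.1 * 0.57 = 2.76441 ≈ 2.764 m^3

2.764 m^3


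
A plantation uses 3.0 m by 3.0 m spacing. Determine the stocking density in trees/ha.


N = 10000 / 3.0^2 = 10000 / 9 = 1111.11 ≈ 1111 trees/ha

1111 trees/ha


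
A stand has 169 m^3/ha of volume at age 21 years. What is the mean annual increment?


MAI = 169 / 21 = 8.0476 ≈ 8.05 m^3/ha/yr

8.05 m^3/ha/yr


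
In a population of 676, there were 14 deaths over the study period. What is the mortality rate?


Mortality rate = 14 / 676 = 0.020710 ≈ 0.0207

0.0207


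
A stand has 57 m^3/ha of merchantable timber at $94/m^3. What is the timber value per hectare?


Value = 57 * 94 = $5358/ha

$5358/ha


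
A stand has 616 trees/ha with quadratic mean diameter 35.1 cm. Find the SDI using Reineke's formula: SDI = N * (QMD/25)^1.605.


QMD/25 = 35.1/25 = 1.404
(1.404)^1.605 = exp(1.605 * ln(1.404)) = exp(1.605 * 0.339325) = exp(0.544617) = 1.72395
SDI = 616 * 1.72395 = 1061.95 ≈ 1062

1062


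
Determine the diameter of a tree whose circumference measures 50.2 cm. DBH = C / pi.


DBH = C / pi = 50.2 / 3.141593 = 15.9792 ≈ 15.98 cm

15.98 cm


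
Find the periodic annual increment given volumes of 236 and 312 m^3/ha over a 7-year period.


PAI = (V2 - V1) / period = (312 - 236) / 7 = 76 / 7 = 10.8571 ≈ 10.86 m^3/ha/yr

10.86 m^3/ha/yr


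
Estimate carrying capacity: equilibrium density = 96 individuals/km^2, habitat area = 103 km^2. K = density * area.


K = 96 * 103 = 9888 individuals

9888 individuals


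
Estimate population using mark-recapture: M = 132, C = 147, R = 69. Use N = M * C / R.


N = M * C / R = 132 * 147 / 69 = 19404 / 69 = 281.22 ≈ 281

281 individuals


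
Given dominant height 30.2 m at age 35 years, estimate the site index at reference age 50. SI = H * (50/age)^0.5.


50/35 = 1.42857
(1.42857)^0.5 = 1.19523
SI = 30.2 * 1.19523 = 36.0959 ≈ 36.1 m

36.1 m


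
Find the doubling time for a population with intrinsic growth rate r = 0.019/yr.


td = ln(2) / 0.019 = 0.693147 / 0.019 = 36.4814 ≈ 36.5 years

36.5 years


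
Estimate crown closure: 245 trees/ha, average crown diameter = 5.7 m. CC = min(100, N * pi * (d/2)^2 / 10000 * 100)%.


(d/2)^2 = (5.7/2)^2 = 2.85^2 = 8.1225
Crown area = 3.141593 * 8.1225 = 25.5176 m^2
N * area / 10000 * 100 = 245 * 25.5176 / 10000 * 100 = 62.5181
CC = min(100, 62.5181) = 62.5181 ≈ 62.5%

62.5%


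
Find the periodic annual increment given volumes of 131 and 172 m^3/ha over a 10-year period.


PAI = (V2 - V1) / period = (172 - 131) / 10 = 41 / 10 = 4.10 m^3/ha/yr

4.10 m^3/ha/yr


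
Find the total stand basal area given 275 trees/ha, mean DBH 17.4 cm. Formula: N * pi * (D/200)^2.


(D/200)^2 = (17.4/200)^2 = 0.087^2 = 0.007569
Individual BA = 3.141593 * 0.007569 = 0.0237787 m^2
Stand BA = 275 * 0.0237787 = 6.53914 ≈ 6.54 m^2/ha

6.54 m^2/ha


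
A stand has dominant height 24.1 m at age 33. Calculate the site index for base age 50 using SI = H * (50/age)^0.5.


50/33 = 1.51515
(1.51515)^0.5 = 1.23091
SI = 24.1 * 1.23091 = 29.6649 ≈ 29.7 m

29.7 m


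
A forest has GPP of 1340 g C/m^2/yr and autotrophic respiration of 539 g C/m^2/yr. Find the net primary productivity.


NPP = GPP - Ra = 1340 - 539 = 801 g C/m^2/yr

801 g C/m^2/yr


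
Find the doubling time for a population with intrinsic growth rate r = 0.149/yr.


td = ln(2) / 0.149 = 0.693147 / 0.149 = 4.65199 ≈ 4.7 years

4.7 years


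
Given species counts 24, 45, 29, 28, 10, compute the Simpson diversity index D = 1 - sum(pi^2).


Total N = 24 + 45 + 29 + 28 + 10 = 136
Per-species terms:
  p = 24/136 = 0.176471; p^2 = 0.176471^2 = 0.031142
  p = 45/136 = 0.330882; p^2 = 0.330882^2 = 0.109483
  p = 29/136 = 0.213235; p^2 = 0.213235^2 = 0.045469
  p = 28/136 = 0.205882; p^2 = 0.205882^2 = 0.042387
  p = 10/136 = 0.073529; p^2 = 0.073529^2 = 0.005407
sum(p^2) = 0.031142 + 0.109483 + 0.045469 + 0.042387 + 0.005407 = 0.233888
D = 1 - 0.233888 = 0.766112 ≈ 0.7661

0.7661


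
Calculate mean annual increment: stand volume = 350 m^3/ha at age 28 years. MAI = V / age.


MAI = 350 / 28 = 12.50 m^3/ha/yr

12.50 m^3/ha/yr


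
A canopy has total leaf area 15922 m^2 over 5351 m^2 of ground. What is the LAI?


LAI = 15922 / 5351 = 2.9755 ≈ 2.98

2.98


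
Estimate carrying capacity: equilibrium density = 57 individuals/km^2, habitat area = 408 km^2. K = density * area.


K = 57 * 408 = 23256 individuals

23256 individuals


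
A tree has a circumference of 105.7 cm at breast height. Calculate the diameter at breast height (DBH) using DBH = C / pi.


DBH = C / pi = 105.7 / 3.141593 = 33.6454 ≈ 33.65 cm

33.65 cm


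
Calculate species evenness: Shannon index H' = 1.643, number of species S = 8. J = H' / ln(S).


ln(8) = 2.07944
J = H' / ln(S) = 1.643 / 2.07944 = 0.790117 ≈ 0.7901

0.7901


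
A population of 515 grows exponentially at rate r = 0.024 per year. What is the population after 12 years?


r*t = 0.024 * 12 = 0.288
exp(0.288) = 1.33376
N = 515 * 1.33376 = 686.886 ≈ 687

687


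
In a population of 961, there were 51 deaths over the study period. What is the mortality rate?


Mortality rate = 51 / 961 = 0.053070 ≈ 0.0531

0.0531


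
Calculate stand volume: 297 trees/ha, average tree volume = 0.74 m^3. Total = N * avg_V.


V_stand = 297 * 0.74 = 219.78 ≈ 219.8 m^3/ha

219.8 m^3/ha


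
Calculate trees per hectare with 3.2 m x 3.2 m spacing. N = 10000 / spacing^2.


N = 10000 / 3.2^2 = 10000 / 10.24 = 976.563 ≈ 977 trees/ha

977 trees/ha


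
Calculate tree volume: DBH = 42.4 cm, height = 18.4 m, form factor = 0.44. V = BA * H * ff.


(D/200)^2 = (42.4/200)^2 = 0.212^2 = 0.044944
BA = 3.141593 * 0.044944 = 0.141196 m^2
V = 0.141196 * 18.4 * 0.44 = 1.14312 ≈ 1.143 m^3

1.143 m^3


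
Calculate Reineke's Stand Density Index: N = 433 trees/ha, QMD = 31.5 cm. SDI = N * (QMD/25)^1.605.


QMD/25 = 31.5/25 = 1.26
(1.26)^1.605 = exp(1.605 * ln(1.26)) = exp(1.605 * 0.231112) = exp(0.370935) = 1.44909
SDI = 433 * 1.44909 = 627.456 ≈ 627

627


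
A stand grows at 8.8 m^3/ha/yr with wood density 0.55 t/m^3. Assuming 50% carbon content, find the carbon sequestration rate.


C = 8.8 * 0.55 * 0.5 = 2.42 t C/ha/yr

2.42 t C/ha/yr


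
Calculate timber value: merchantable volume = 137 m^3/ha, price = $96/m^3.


Value = 137 * 96 = $13152/ha

$13152/ha


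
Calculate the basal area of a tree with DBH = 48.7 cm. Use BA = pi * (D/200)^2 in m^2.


D/200 = 48.7/200 = 0.2435 m
(D/200)^2 = 0.2435^2 = 0.05929225
BA = 3.141593 * 0.05929225 = 0.186272 ≈ 0.1863 m^2

0.1863 m^2


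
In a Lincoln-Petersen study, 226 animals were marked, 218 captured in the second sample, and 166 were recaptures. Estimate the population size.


N = M * C / R = 226 * 218 / 166 = 49268 / 166 = 296.80 ≈ 297

297 individuals


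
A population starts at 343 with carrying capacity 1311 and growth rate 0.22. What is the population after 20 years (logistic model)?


(K - N0)/N0 = (1311 - 343)/343 = 968/343 = 2.82216
r*t = 0.22 * 20 = 4.4; exp(-4.4) = 0.0122773
2.82216 * 0.0122773 = 0.0346485
1 + 0.0346485 = 1.03465
N = 1311 / 1.03465 = 1267.10 ≈ 1267

1267


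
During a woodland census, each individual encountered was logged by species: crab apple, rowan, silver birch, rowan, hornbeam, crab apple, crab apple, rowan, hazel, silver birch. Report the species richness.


Total individuals logged = 10
Distinct species (count of individuals): crab apple (3), rowan (3), silver birch (2), hornbeam (1), hazel (1)
Species richness = number of distinct species = 5

5


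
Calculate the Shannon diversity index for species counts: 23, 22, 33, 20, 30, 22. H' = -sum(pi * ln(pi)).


Total N = 23 + 22 + 33 + 20 + 30 + 22 = 150
Per-species terms:
  p = 23/150 = 0.153333; ln(p) = -1.875143; p*ln(p) = 0.153333 * (-1.875143) = -0.287521
  p = 22/150 = 0.146667; ln(p) = -1.919591; p*ln(p) = 0.146667 * (-1.919591) = -0.281541
  p = 33/150 = 0.220000; ln(p) = -1.514128; p*ln(p) = 0.220000 * (-1.514128) = -0.333108
  p = 20/150 = 0.133333; ln(p) = -2.014906; p*ln(p) = 0.133333 * (-2.014906) = -0.268653
  p = 30/150 = 0.200000; ln(p) = -1.609438; p*ln(p) = 0.200000 * (-1.609438) = -0.321888
  p = 22/150 = 0.146667; ln(p) = -1.919591; p*ln(p) = 0.146667 * (-1.919591) = -0.281541
sum(p*ln(p)) = (-0.287521) + (-0.281541) + (-0.333108) + (-0.268653) + (-0.321888) + (-0.281541) = -1.774252
H' = -(-1.774252) = 1.774252 ≈ 1.7743

1.7743


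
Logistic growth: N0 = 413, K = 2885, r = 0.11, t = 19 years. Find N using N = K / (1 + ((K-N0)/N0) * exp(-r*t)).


(K - N0)/N0 = (2885 - 413)/413 = 2472/413 = 5.98547
r*t = 0.11 * 19 = 2.09; exp(-2.09) = 0.123687
5.98547 * 0.123687 = 0.740325
1 + 0.740325 = 1.74033
N = 2885 / 1.74033 = 1657.73 ≈ 1658

1658


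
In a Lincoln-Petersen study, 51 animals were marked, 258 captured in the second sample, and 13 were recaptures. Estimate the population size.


N = M * C / R = 51 * 258 / 13 = 13158 / 13 = 1012.15 ≈ 1012

1012 individuals


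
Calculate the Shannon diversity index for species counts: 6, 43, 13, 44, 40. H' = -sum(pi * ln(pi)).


Total N = 6 + 43 + 13 + 44 + 40 = 146
Per-species terms:
  p = 6/146 = 0.041096; ln(p) = -3.191844; p*ln(p) = 0.041096 * (-3.191844) = -0.131172
  p = 43/146 = 0.294521; ln(p) = -1.222405; p*ln(p) = 0.294521 * (-1.222405) = -0.360024
  p = 13/146 = 0.089041; ln(p) = -2.418658; p*ln(p) = 0.089041 * (-2.418658) = -0.215360
  p = 44/146 = 0.301370; ln(p) = -1.199417; p*ln(p) = 0.301370 * (-1.199417) = -0.361468
  p = 40/146 = 0.273973; ln(p) = -1.294726; p*ln(p) = 0.273973 * (-1.294726) = -0.354720
sum(p*ln(p)) = (-0.131172) + (-0.360024) + (-0.215360) + (-0.361468) + (-0.354720) = -1.422744
H' = -(-1.422744) = 1.422744 ≈ 1.4227

1.4227


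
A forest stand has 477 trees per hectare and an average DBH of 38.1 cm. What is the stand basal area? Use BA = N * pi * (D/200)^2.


(D/200)^2 = (38.1/200)^2 = 0.1905^2 = 0.03629025
Individual BA = 3.141593 * 0.03629025 = 0.114009 m^2
Stand BA = 477 * 0.114009 = 54.3823 ≈ 54.38 m^2/ha

54.38 m^2/ha


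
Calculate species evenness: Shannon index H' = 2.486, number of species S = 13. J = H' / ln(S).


ln(13) = 2.56495
J = H' / ln(S) = 2.486 / 2.56495 = 0.969220 ≈ 0.9692

0.9692


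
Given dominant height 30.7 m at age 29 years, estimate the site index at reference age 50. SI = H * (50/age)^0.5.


50/29 = 1.72414
(1.72414)^0.5 = 1.31307
SI = 30.7 * 1.31307 = 40.3112 ≈ 40.3 m

40.3 m


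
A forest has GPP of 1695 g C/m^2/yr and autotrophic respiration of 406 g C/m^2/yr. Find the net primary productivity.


NPP = GPP - Ra = 1695 - 406 = 1289 g C/m^2/yr

1289 g C/m^2/yr


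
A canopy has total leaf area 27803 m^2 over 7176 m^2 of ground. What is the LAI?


LAI = 27803 / 7176 = 3.8744 ≈ 3.87

3.87


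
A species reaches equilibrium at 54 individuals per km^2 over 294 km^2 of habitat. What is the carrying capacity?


K = 54 * 294 = 15876 individuals

15876 individuals


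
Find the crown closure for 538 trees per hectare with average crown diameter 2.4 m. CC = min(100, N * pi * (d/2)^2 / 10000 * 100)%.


(d/2)^2 = (2.4/2)^2 = 1.2^2 = 1.44
Crown area = 3.141593 * 1.44 = 4.52389 m^2
N * area / 10000 * 100 = 538 * 4.52389 / 10000 * 100 = 24.3385
CC = min(100, 24.3385) = 24.3385 ≈ 24.3%

24.3%


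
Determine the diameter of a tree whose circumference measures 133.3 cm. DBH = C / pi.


DBH = C / pi = 133.3 / 3.141593 = 42.4307 ≈ 42.43 cm

42.43 cm


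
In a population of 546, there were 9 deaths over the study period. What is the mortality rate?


Mortality rate = 9 / 546 = 0.016484 ≈ 0.0165

0.0165


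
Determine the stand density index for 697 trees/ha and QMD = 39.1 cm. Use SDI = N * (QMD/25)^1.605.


QMD/25 = 39.1/25 = 1.564
(1.564)^1.605 = exp(1.605 * ln(1.564)) = exp(1.605 * 0.447247) = exp(0.717831) = 2.04998
SDI = 697 * 2.04998 = 1428.84 ≈ 1429

1429


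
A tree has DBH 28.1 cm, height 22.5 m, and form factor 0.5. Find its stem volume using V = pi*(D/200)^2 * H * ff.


(D/200)^2 = (28.1/200)^2 = 0.1405^2 = 0.01974025
BA = 3.141593 * 0.01974025 = 0.0620158 m^2
V = 0.0620158 * 22.5 * 0.5 = 0.697678 ≈ 0.698 m^3

0.698 m^3


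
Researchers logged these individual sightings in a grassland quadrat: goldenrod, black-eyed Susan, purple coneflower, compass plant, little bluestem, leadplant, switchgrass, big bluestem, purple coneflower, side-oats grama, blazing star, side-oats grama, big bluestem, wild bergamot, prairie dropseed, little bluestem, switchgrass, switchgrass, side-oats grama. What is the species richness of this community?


Total individuals logged = 19
Distinct species (count of individuals): goldenrod (1), black-eyed Susan (1), purple coneflower (2), compass plant (1), little bluestem (2), leadplant (1), switchgrass (3), big bluestem (2), side-oats grama (3), blazing star (1), wild bergamot (1), prairie dropseed (1)
Species richness = number of distinct species = 12

12


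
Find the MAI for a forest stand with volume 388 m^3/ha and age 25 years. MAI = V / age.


MAI = 388 / 25 = 15.52 m^3/ha/yr

15.52 m^3/ha/yr


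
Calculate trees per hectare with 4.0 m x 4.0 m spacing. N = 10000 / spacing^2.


N = 10000 / 4.0^2 = 10000 / 16 = 625.000 ≈ 625 trees/ha

625 trees/ha


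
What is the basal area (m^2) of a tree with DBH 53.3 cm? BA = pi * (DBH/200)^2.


D/200 = 53.3/200 = 0.2665 m
(D/200)^2 = 0.2665^2 = 0.07102225
BA = 3.141593 * 0.07102225 = 0.223123 ≈ 0.2231 m^2

0.2231 m^2


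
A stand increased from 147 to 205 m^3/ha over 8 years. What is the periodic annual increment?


PAI = (V2 - V1) / period = (205 - 147) / 8 = 58 / 8 = 7.25 m^3/ha/yr

7.25 m^3/ha/yr


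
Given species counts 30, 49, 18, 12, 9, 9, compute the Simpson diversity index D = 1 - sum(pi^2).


Total N = 30 + 49 + 18 + 12 + 9 + 9 = 127
Per-species terms:
  p = 30/127 = 0.236220; p^2 = 0.236220^2 = 0.055800
  p = 49/127 = 0.385827; p^2 = 0.385827^2 = 0.148862
  p = 18/127 = 0.141732; p^2 = 0.141732^2 = 0.020088
  p = 12/127 = 0.094488; p^2 = 0.094488^2 = 0.008928
  p = 9/127 = 0.070866; p^2 = 0.070866^2 = 0.005022
  p = 9/127 = 0.070866; p^2 = 0.070866^2 = 0.005022
sum(p^2) = 0.055800 + 0.148862 + 0.020088 + 0.008928 + 0.005022 + 0.005022 = 0.243722
D = 1 - 0.243722 = 0.756278 ≈ 0.7563

0.7563


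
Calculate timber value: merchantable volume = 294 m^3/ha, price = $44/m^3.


Value = 294 * 44 = $12936/ha

$12936/ha


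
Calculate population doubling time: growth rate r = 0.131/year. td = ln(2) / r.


td = ln(2) / 0.131 = 0.693147 / 0.131 = 5.29120 ≈ 5.3 years

5.3 years


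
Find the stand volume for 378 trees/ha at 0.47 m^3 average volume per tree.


V_stand = 378 * 0.47 = 177.66 ≈ 177.7 m^3/ha

177.7 m^3/ha


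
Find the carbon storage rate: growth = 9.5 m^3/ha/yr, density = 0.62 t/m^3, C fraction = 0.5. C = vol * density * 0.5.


C = 9.5 * 0.62 * 0.5 = 2.945 ≈ 2.95 t C/ha/yr

2.95 t C/ha/yr


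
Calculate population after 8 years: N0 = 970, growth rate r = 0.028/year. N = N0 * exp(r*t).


r*t = 0.028 * 8 = 0.224
exp(0.224) = 1.25107
N = 970 * 1.25107 = 1213.54 ≈ 1214

1214


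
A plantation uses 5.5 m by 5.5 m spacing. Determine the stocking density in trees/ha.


N = 10000 / 5.5^2 = 10000 / 30.25 = 330.579 ≈ 331 trees/ha

331 trees/ha


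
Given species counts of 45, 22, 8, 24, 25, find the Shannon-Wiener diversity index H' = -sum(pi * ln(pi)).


Total N = 45 + 22 + 8 + 24 + 25 = 124
Per-species terms:
  p = 45/124 = 0.362903; ln(p) = -1.013620; p*ln(p) = 0.362903 * (-1.013620) = -0.367846
  p = 22/124 = 0.177419; ln(p) = -1.729241; p*ln(p) = 0.177419 * (-1.729241) = -0.306800
  p = 8/124 = 0.064516; ln(p) = -2.740842; p*ln(p) = 0.064516 * (-2.740842) = -0.176828
  p = 24/124 = 0.193548; ln(p) = -1.642230; p*ln(p) = 0.193548 * (-1.642230) = -0.317850
  p = 25/124 = 0.201613; ln(p) = -1.601405; p*ln(p) = 0.201613 * (-1.601405) = -0.322864
sum(p*ln(p)) = (-0.367846) + (-0.306800) + (-0.176828) + (-0.317850) + (-0.322864) = -1.492188
H' = -(-1.492188) = 1.492188 ≈ 1.4922

1.4922


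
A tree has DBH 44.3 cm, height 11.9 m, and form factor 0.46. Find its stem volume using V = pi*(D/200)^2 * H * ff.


(D/200)^2 = (44.3/200)^2 = 0.2215^2 = 0.04906225
BA = 3.141593 * 0.04906225 = 0.154134 m^2
V = 0.154134 * 11.9 * 0.46 = 0.843730 ≈ 0.844 m^3

0.844 m^3


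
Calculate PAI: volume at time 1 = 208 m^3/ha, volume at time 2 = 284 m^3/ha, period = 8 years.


PAI = (V2 - V1) / period = (284 - 208) / 8 = 76 / 8 = 9.50 m^3/ha/yr

9.50 m^3/ha/yr


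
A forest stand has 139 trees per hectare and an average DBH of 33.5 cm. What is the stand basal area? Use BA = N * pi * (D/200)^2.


(D/200)^2 = (33.5/200)^2 = 0.1675^2 = 0.02805625
Individual BA = 3.141593 * 0.02805625 = 0.0881413 m^2
Stand BA = 139 * 0.0881413 = 12.2516 ≈ 12.25 m^2/ha

12.25 m^2/ha


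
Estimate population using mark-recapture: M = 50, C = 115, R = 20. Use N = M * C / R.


N = M * C / R = 50 * 115 / 20 = 5750 / 20 = 287.50 ≈ 288

288 individuals


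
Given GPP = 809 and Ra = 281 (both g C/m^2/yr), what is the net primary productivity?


NPP = GPP - Ra = 809 - 281 = 528 g C/m^2/yr

528 g C/m^2/yr


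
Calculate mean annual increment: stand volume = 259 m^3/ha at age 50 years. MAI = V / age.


MAI = 259 / 50 = 5.18 m^3/ha/yr

5.18 m^3/ha/yr


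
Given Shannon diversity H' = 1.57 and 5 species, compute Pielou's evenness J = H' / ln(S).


ln(5) = 1.60944
J = H' / ln(S) = 1.57 / 1.60944 = 0.975495 ≈ 0.9755

0.9755


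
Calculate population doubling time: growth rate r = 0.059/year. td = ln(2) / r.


td = ln(2) / 0.059 = 0.693147 / 0.059 = 11.7483 ≈ 11.7 years

11.7 years


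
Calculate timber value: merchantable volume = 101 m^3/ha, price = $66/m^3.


Value = 101 * 66 = $6666/ha

$6666/ha


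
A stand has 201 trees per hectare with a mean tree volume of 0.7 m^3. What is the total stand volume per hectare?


V_stand = 201 * 0.7 = 140.7 m^3/ha

140.7 m^3/ha


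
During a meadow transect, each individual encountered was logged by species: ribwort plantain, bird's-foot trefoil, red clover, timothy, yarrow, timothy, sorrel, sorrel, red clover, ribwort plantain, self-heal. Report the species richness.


Total individuals logged = 11
Distinct species (count of individuals): ribwort plantain (2), bird's-foot trefoil (1), red clover (2), timothy (2), yarrow (1), sorrel (2), self-heal (1)
Species richness = number of distinct species = 7

7


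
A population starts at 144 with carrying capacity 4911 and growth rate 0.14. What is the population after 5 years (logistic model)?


(K - N0)/N0 = (4911 - 144)/144 = 4767/144 = 33.1042
r*t = 0.14 * 5 = 0.7; exp(-0.7) = 0.496585
33.1042 * 0.496585 = 16.4390
1 + 16.4390 = 17.4390
N = 4911 / 17.4390 = 281.610 ≈ 282

282


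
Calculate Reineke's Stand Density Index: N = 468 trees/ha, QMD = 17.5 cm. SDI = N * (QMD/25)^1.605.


QMD/25 = 17.5/25 = 0.7
(0.7)^1.605 = exp(1.605 * ln(0.7)) = exp(1.605 * (-0.356675)) = exp(-0.572463) = 0.564134
SDI = 468 * 0.564134 = 264.015 ≈ 264

264


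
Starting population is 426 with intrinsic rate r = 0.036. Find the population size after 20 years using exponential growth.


r*t = 0.036 * 20 = 0.72
exp(0.72) = 2.05443
N = 426 * 2.05443 = 875.187 ≈ 875

875


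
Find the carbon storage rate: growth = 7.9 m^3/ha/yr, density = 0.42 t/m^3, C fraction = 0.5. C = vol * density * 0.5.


C = 7.9 * 0.42 * 0.5 = 1.659 ≈ 1.66 t C/ha/yr

1.66 t C/ha/yr


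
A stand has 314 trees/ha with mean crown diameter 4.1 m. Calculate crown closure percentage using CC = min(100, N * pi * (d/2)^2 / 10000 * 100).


(d/2)^2 = (4.1/2)^2 = 2.05^2 = 4.2025
Crown area = 3.141593 * 4.2025 = 13.2025 m^2
N * area / 10000 * 100 = 314 * 13.2025 / 10000 * 100 = 41.4559
CC = min(100, 41.4559) = 41.4559 ≈ 41.5%

41.5%


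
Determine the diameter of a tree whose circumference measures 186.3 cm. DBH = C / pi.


DBH = C / pi = 186.3 / 3.141593 = 59.3011 ≈ 59.30 cm

59.30 cm


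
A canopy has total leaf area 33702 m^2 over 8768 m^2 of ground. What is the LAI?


LAI = 33702 / 8768 = 3.8438 ≈ 3.84

3.84


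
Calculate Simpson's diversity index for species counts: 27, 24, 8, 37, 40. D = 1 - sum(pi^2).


Total N = 27 + 24 + 8 + 37 + 40 = 136
Per-species terms:
  p = 27/136 = 0.198529; p^2 = 0.198529^2 = 0.039414
  p = 24/136 = 0.176471; p^2 = 0.176471^2 = 0.031142
  p = 8/136 = 0.058824; p^2 = 0.058824^2 = 0.003460
  p = 37/136 = 0.272059; p^2 = 0.272059^2 = 0.074016
  p = 40/136 = 0.294118; p^2 = 0.294118^2 = 0.086505
sum(p^2) = 0.039414 + 0.031142 + 0.003460 + 0.074016 + 0.086505 = 0.234537
D = 1 - 0.234537 = 0.765463 ≈ 0.7655

0.7655


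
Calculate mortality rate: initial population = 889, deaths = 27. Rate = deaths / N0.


Mortality rate = 27 / 889 = 0.030371 ≈ 0.0304

0.0304


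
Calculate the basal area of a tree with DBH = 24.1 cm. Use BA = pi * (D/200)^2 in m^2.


D/200 = 24.1/200 = 0.1205 m
(D/200)^2 = 0.1205^2 = 0.01452025
BA = 3.141593 * 0.01452025 = 0.0456167 ≈ 0.0456 m^2

0.0456 m^2


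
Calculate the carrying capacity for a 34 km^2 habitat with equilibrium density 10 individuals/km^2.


K = 10 * 34 = 340 individuals

340 individuals


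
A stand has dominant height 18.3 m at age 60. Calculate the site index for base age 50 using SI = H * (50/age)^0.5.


50/60 = 0.833333
(0.833333)^0.5 = 0.912871
SI = 18.3 * 0.912871 = 16.7055 ≈ 16.7 m

16.7 m


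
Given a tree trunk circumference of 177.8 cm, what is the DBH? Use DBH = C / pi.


DBH = C / pi = 177.8 / 3.141593 = 56.5955 ≈ 56.60 cm

56.60 cm


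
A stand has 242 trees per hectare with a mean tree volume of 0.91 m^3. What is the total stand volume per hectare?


V_stand = 242 * 0.91 = 220.22 ≈ 220.2 m^3/ha

220.2 m^3/ha


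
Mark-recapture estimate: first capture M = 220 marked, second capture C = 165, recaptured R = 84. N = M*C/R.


N = M * C / R = 220 * 165 / 84 = 36300 / 84 = 432.14 ≈ 432

432 individuals


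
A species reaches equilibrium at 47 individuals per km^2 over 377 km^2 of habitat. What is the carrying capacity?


K = 47 * 377 = 17719 individuals

17719 individuals


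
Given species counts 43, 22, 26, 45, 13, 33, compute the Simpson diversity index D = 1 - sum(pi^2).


Total N = 43 + 22 + 26 + 45 + 13 + 33 = 182
Per-species terms:
  p = 43/182 = 0.236264; p^2 = 0.236264^2 = 0.055821
  p = 22/182 = 0.120879; p^2 = 0.120879^2 = 0.014612
  p = 26/182 = 0.142857; p^2 = 0.142857^2 = 0.020408
  p = 45/182 = 0.247253; p^2 = 0.247253^2 = 0.061134
  p = 13/182 = 0.071429; p^2 = 0.071429^2 = 0.005102
  p = 33/182 = 0.181319; p^2 = 0.181319^2 = 0.032877
sum(p^2) = 0.055821 + 0.014612 + 0.020408 + 0.061134 + 0.005102 + 0.032877 = 0.189954
D = 1 - 0.189954 = 0.810046 ≈ 0.8100

0.8100


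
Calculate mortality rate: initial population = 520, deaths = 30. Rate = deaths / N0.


Mortality rate = 30 / 520 = 0.057692 ≈ 0.0577

0.0577


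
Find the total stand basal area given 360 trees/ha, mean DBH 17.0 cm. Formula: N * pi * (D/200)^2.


(D/200)^2 = (17.0/200)^2 = 0.085^2 = 0.007225
Individual BA = 3.141593 * 0.007225 = 0.0226980 m^2
Stand BA = 360 * 0.0226980 = 8.17128 ≈ 8.17 m^2/ha

8.17 m^2/ha


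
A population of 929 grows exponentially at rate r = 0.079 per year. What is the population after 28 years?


r*t = 0.079 * 28 = 2.212
exp(2.212) = 9.13397
N = 929 * 9.13397 = 8485.46 ≈ 8485

8485


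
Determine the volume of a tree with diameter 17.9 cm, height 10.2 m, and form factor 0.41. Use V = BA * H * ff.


(D/200)^2 = (17.9/200)^2 = 0.0895^2 = 0.00801025
BA = 3.141593 * 0.00801025 = 0.0251649 m^2
V = 0.0251649 * 10.2 * 0.41 = 0.105240 ≈ 0.105 m^3

0.105 m^3


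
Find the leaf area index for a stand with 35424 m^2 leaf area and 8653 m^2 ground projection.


LAI = 35424 / 8653 = 4.0938 ≈ 4.09

4.09


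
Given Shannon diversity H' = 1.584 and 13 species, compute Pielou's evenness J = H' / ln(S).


ln(13) = 2.56495
J = H' / ln(S) = 1.584 / 2.56495 = 0.617556 ≈ 0.6176

0.6176


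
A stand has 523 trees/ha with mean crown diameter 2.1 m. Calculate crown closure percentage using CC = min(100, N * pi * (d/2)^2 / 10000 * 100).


(d/2)^2 = (2.1/2)^2 = 1.05^2 = 1.1025
Crown area = 3.141593 * 1.1025 = 3.46361 m^2
N * area / 10000 * 100 = 523 * 3.46361 / 10000 * 100 = 18.1147
CC = min(100, 18.1147) = 18.1147 ≈ 18.1%

18.1%


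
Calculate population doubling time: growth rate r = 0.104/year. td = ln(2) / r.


td = ln(2) / 0.104 = 0.693147 / 0.104 = 6.66488 ≈ 6.7 years

6.7 years


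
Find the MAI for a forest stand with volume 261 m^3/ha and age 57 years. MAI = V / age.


MAI = 261 / 57 = 4.5789 ≈ 4.58 m^3/ha/yr

4.58 m^3/ha/yr


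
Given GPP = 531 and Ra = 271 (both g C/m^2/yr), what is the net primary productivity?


NPP = GPP - Ra = 531 - 271 = 260 g C/m^2/yr

260 g C/m^2/yr


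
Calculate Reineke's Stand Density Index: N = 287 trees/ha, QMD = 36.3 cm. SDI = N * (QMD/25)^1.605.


QMD/25 = 36.3/25 = 1.452
(1.452)^1.605 = exp(1.605 * ln(1.452)) = exp(1.605 * 0.372942) = exp(0.598572) = 1.81952
SDI = 287 * 1.81952 = 522.202 ≈ 522

522


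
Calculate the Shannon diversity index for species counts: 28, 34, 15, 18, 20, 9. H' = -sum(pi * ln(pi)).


Total N = 28 + 34 + 15 + 18 + 20 + 9 = 124
Per-species terms:
  p = 28/124 = 0.225806; ln(p) = -1.488079; p*ln(p) = 0.225806 * (-1.488079) = -0.336017
  p = 34/124 = 0.274194; ln(p) = -1.293919; p*ln(p) = 0.274194 * (-1.293919) = -0.354785
  p = 15/124 = 0.120968; ln(p) = -2.112229; p*ln(p) = 0.120968 * (-2.112229) = -0.255512
  p = 18/124 = 0.145161; ln(p) = -1.929912; p*ln(p) = 0.145161 * (-1.929912) = -0.280148
  p = 20/124 = 0.161290; ln(p) = -1.824551; p*ln(p) = 0.161290 * (-1.824551) = -0.294282
  p = 9/124 = 0.072581; ln(p) = -2.623052; p*ln(p) = 0.072581 * (-2.623052) = -0.190384
sum(p*ln(p)) = (-0.336017) + (-0.354785) + (-0.255512) + (-0.280148) + (-0.294282) + (-0.190384) = -1.711128
H' = -(-1.711128) = 1.711128 ≈ 1.7111

1.7111


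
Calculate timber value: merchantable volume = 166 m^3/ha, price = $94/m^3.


Value = 166 * 94 = $15604/ha

$15604/ha


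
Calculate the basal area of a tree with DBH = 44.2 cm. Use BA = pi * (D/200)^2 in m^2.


D/200 = 44.2/200 = 0.221 m
(D/200)^2 = 0.221^2 = 0.048841
BA = 3.141593 * 0.048841 = 0.153439 ≈ 0.1534 m^2

0.1534 m^2
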